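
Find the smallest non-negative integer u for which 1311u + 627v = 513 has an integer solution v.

9

Euclid: 1311 = 2·627 + 57; 627 = 11·57 + 0 → gcd = 57; 513 = 57·9.
Back-substitution yields 1311·(1) + 627·(-2) = 57, so one solution is u = 1·9 = 9, v = -2·9 = -18.
Solutions in u differ by 627/57 = 11; the one in [0, 11) is 9 mod 11 = 9.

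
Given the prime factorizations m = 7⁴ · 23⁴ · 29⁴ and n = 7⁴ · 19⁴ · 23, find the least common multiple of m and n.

max exponent per prime: 7⁴ · 19⁴ · 23⁴ · 29⁴ = 61931257669047193441

61931257669047193441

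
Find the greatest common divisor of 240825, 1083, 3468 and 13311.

3

gcd(240825, 1083): 240825 = 222·1083 + 399; 1083 = 2·399 + 285; 399 = 1·285 + 114; 285 = 2·114 + 57; 114 = 2·57 + 0 → 57
gcd(57, 3468): 3468 = 60·57 + 48; 57 = 1·48 + 9; 48 = 5·9 + 3; 9 = 3·3 + 0 → 3
gcd(3, 13311): 13311 = 4437·3 + 0 → 3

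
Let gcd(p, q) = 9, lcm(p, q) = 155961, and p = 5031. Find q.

279

p·q = gcd·lcm = 9·155961 = 1403649, so q = 1403649/5031 = 279.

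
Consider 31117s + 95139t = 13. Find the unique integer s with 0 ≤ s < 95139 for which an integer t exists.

69013

Reduce mod 95139: 31117s ≡ 13 (mod 95139). With g = gcd(31117, 95139) = 1 dividing 13, divide through: 31117s ≡ 13 (mod 95139).
Since gcd(31117, 95139) = 1, s ≡ 13·(31117)⁻¹ ≡ 69013 (mod 95139). Smallest non-negative: 69013.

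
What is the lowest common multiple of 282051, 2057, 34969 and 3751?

282051 = 3² · 7 · 11² · 37; 2057 = 11² · 17; 34969 = 11² · 17²; 3751 = 11² · 31
lcm takes max exponent of each prime: 3² · 7 · 11² · 17² · 31 · 37 = 2526894909

2526894909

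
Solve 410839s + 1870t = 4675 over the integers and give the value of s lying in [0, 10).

5

gcd(410839, 1870) = 187 (Euclid: 410839 = 219·1870 + 1309; 1870 = 1·1309 + 561; 1309 = 2·561 + 187; 561 = 3·187 + 0), and 187 | 4675.
Extended Euclid: 410839·(3) + 1870·(-659) = 187. Scale by 25: s₀ = 75.
General solution s = s₀ + 10k; reducing mod 10 gives s = 5 (and t = -1096).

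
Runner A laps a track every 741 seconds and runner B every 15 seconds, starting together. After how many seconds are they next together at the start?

gcd first: 741 = 49·15 + 6; 15 = 2·6 + 3; 6 = 2·3 + 0 → gcd = 3
lcm = 741·15/gcd = 11115/3 = 3705

3705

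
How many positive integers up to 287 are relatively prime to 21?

Prime factors of 21: 3, 7. Count integers ≤ 287 divisible by none of them.
By inclusion–exclusion: 287 − ⌊287/3⌋ − ⌊287/7⌋ + ⌊287/21⌋ = 164.

164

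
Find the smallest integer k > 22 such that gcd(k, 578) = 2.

24

gcd(k, 578) = 2 forces 2 | k; write k = 2s. Then gcd(2s, 2·289) = 2·gcd(s, 289), so need gcd(s, 289) = 1.
2s > 22 gives s ≥ 12. The least s ≥ 12 coprime to 289 is 12, so k = 2·12 = 24.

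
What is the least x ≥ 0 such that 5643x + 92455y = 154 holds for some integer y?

Reduce mod 92455: 5643x ≡ 154 (mod 92455). With g = gcd(5643, 92455) = 11 dividing 154, divide through: 513x ≡ 14 (mod 8405).
Since gcd(513, 8405) = 1, x ≡ 14·(513)⁻¹ ≡ 4948 (mod 8405). Smallest non-negative: 4948.

4948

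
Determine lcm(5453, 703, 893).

lcm(5453, 703) = 5453·703/gcd = 3833459/19 = 201761
lcm(201761, 893) = 201761·893/gcd = 180172573/19 = 9482767

9482767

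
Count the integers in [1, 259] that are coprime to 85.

196

85 = 5·17. Inclusion–exclusion on these primes:
259 − ⌊259/5⌋ − ⌊259/17⌋ + ⌊259/85⌋ = 196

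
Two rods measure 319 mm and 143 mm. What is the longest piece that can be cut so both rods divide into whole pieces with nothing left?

11

Euclid: 319 = 2·143 + 33; 143 = 4·33 + 11; 33 = 3·11 + 0. Last nonzero remainder: 11.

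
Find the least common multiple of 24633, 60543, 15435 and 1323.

24633 = 3² · 7 · 17 · 23; 60543 = 3² · 7 · 31²; 15435 = 3² · 5 · 7³; 1323 = 3³ · 7²
lcm takes max exponent of each prime: 3³ · 5 · 7³ · 17 · 23 · 31² = 17399150055

17399150055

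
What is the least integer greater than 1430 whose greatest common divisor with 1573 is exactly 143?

1716

1573 = 143·11. Any m with gcd(m, 1573) = 143 is a multiple of 143, say 143s, with s coprime to 11.
Need s > 1430/143, so s ≥ 11. First s ≥ 11 with gcd(s, 11) = 1 is s = 12. Thus m = 143·12 = 1716.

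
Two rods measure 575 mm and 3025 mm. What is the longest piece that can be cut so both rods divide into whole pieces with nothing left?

25

575 = 5² · 23
3025 = 5² · 11²
Common: 5² = 25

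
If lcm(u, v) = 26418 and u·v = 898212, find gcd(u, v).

From gcd × lcm = uv: gcd = 898212 / 26418 = 34.

34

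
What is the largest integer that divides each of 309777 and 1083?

Euclid: 309777 = 286·1083 + 39; 1083 = 27·39 + 30; 39 = 1·30 + 9; 30 = 3·9 + 3; 9 = 3·3 + 0. Last nonzero remainder: 3.

3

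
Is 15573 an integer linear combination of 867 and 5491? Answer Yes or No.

By Bézout, 867x − 5491y = 15573 has integer solutions iff gcd(867, 5491) | 15573.
Euclid: 5491 = 6·867 + 289; 867 = 3·289 + 0. gcd = 289; 15573 mod 289 = 256. No.

No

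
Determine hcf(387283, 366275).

13

387283 = 13 · 31³
366275 = 5² · 7² · 13 · 23
Common: 13 = 13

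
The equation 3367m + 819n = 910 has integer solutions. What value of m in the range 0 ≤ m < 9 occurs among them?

Euclid: 3367 = 4·819 + 91; 819 = 9·91 + 0 → gcd = 91; 910 = 91·10.
Back-substitution yields 3367·(1) + 819·(-4) = 91, so one solution is m = 1·10 = 10, n = -4·10 = -40.
Solutions in m differ by 819/91 = 9; the one in [0, 9) is 10 mod 9 = 1.

1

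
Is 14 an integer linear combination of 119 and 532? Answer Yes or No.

By Bézout, 119u − 532v = 14 has integer solutions iff gcd(119, 532) | 14.
Euclid: 532 = 4·119 + 56; 119 = 2·56 + 7; 56 = 8·7 + 0. gcd = 7; 14 mod 7 = 0. Yes.

Yes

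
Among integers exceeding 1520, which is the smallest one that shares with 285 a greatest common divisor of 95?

1615

Multiples of 95 above 1520: 95·17, 95·18, … . Need the cofactor coprime to 285/95 = 3.
Checking s = 17, 18, … the first with gcd(s, 3) = 1 is s = 17, giving 1615.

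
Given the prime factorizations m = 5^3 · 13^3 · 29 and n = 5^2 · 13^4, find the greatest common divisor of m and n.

min exponent per shared prime: 5^2 · 13^3 = 54925

54925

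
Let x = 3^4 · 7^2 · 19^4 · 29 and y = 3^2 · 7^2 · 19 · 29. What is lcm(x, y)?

15000077421

max exponent per prime: 3^4 · 7^2 · 19^4 · 29 = 15000077421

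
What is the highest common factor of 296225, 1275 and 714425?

gcd(296225, 1275): 296225 = 232·1275 + 425; 1275 = 3·425 + 0 → 425
gcd(425, 714425): 714425 = 1681·425 + 0 → 425

425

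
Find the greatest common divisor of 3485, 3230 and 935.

85

gcd(3485, 3230): 3485 = 1·3230 + 255; 3230 = 12·255 + 170; 255 = 1·170 + 85; 170 = 2·85 + 0 → 85
gcd(85, 935): 935 = 11·85 + 0 → 85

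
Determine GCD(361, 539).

1

361 = 19²
539 = 7² · 11
Common: 1 = 1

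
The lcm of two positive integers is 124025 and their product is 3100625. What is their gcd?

gcd·lcm = product, so gcd = 3100625/124025 = 25.

25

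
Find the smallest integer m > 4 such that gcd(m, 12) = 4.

8

12 = 4·3. Any m with gcd(m, 12) = 4 is a multiple of 4, say 4s, with s coprime to 3.
Need s > 4/4, so s ≥ 2. First s ≥ 2 with gcd(s, 3) = 1 is s = 2. Thus m = 4·2 = 8.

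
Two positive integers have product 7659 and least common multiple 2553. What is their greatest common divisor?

3

gcd·lcm = product, so gcd = 7659/2553 = 3.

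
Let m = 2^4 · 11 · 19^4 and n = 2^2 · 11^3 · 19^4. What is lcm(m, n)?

max exponent per prime: 2^4 · 11^3 · 19^4 = 2775316016

2775316016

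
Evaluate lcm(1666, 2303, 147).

lcm(1666, 2303) = 1666·2303/gcd = 3836798/49 = 78302
lcm(78302, 147) = 78302·147/gcd = 11510394/49 = 234906

234906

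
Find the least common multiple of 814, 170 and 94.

3251930

814 = 2 · 11 · 37; 170 = 2 · 5 · 17; 94 = 2 · 47
lcm takes max exponent of each prime: 2 · 5 · 11 · 17 · 37 · 47 = 3251930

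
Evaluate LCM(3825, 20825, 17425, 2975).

7684425

3825 = 3² · 5² · 17; 20825 = 5² · 7² · 17; 17425 = 5² · 17 · 41; 2975 = 5² · 7 · 17
lcm takes max exponent of each prime: 3² · 5² · 7² · 17 · 41 = 7684425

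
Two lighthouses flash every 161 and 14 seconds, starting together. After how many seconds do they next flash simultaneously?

gcd first: 161 = 11·14 + 7; 14 = 2·7 + 0 → gcd = 7
lcm = 161·14/gcd = 2254/7 = 322

322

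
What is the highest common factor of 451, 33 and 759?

gcd(451, 33): 451 = 13·33 + 22; 33 = 1·22 + 11; 22 = 2·11 + 0 → 11
gcd(11, 759): 759 = 69·11 + 0 → 11

11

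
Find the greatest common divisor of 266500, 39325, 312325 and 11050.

gcd(266500, 39325): 266500 = 6·39325 + 30550; 39325 = 1·30550 + 8775; 30550 = 3·8775 + 4225; 8775 = 2·4225 + 325; 4225 = 13·325 + 0 → 325
gcd(325, 312325): 312325 = 961·325 + 0 → 325
gcd(325, 11050): 11050 = 34·325 + 0 → 325

325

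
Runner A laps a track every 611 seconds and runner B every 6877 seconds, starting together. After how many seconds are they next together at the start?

323219

gcd first: 6877 = 11·611 + 156; 611 = 3·156 + 143; 156 = 1·143 + 13; 143 = 11·13 + 0 → gcd = 13
lcm = 611·6877/gcd = 4201847/13 = 323219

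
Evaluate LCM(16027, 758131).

gcd first: 758131 = 47·16027 + 4862; 16027 = 3·4862 + 1441; 4862 = 3·1441 + 539; 1441 = 2·539 + 363; 539 = 1·363 + 176; 363 = 2·176 + 11; 176 = 16·11 + 0 → gcd = 11
lcm = 16027·758131/gcd = 12150565537/11 = 1104596867

1104596867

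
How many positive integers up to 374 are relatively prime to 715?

Prime factors of 715: 5, 11, 13. Count integers ≤ 374 divisible by none of them.
By inclusion–exclusion: 374 − ⌊374/5⌋ − ⌊374/11⌋ − ⌊374/13⌋ + ⌊374/55⌋ + ⌊374/65⌋ + ⌊374/143⌋ − ⌊374/715⌋ = 251.

251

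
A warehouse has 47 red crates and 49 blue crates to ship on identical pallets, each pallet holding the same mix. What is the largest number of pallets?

Euclid: 49 = 1·47 + 2; 47 = 23·2 + 1; 2 = 2·1 + 0. Last nonzero remainder: 1.

1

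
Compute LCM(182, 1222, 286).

94094

182 = 2 · 7 · 13; 1222 = 2 · 13 · 47; 286 = 2 · 11 · 13
lcm takes max exponent of each prime: 2 · 7 · 11 · 13 · 47 = 94094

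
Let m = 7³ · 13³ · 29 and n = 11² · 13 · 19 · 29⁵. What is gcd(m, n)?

377

min exponent per shared prime: 13 · 29 = 377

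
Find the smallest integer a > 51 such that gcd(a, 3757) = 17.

68

3757 = 17·221. Any a with gcd(a, 3757) = 17 is a multiple of 17, say 17s, with s coprime to 221.
Need s > 51/17, so s ≥ 4. First s ≥ 4 with gcd(s, 221) = 1 is s = 4. Thus a = 17·4 = 68.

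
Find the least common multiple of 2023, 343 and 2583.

2023 = 7 · 17²; 343 = 7³; 2583 = 3² · 7 · 41
lcm takes max exponent of each prime: 3² · 7³ · 17² · 41 = 36577863

36577863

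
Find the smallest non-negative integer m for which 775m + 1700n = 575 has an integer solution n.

Reduce mod 1700: 775m ≡ 575 (mod 1700). With g = gcd(775, 1700) = 25 dividing 575, divide through: 31m ≡ 23 (mod 68).
Since gcd(31, 68) = 1, m ≡ 23·(31)⁻¹ ≡ 49 (mod 68). Smallest non-negative: 49.

49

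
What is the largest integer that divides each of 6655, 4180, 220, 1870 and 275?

gcd(6655, 4180): 6655 = 1·4180 + 2475; 4180 = 1·2475 + 1705; 2475 = 1·1705 + 770; 1705 = 2·770 + 165; 770 = 4·165 + 110; 165 = 1·110 + 55; 110 = 2·55 + 0 → 55
gcd(55, 220): 220 = 4·55 + 0 → 55
gcd(55, 1870): 1870 = 34·55 + 0 → 55
gcd(55, 275): 275 = 5·55 + 0 → 55

55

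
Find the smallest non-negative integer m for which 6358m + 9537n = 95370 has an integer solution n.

0

gcd(6358, 9537) = 3179 (Euclid: 9537 = 1·6358 + 3179; 6358 = 2·3179 + 0), and 3179 | 95370.
Extended Euclid: 6358·(-1) + 9537·(1) = 3179. Scale by 30: m₀ = -30.
General solution m = m₀ + 3t; reducing mod 3 gives m = 0 (and n = 10).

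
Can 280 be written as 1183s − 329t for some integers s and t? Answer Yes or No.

Yes

gcd(1183, 329): 1183 = 3·329 + 196; 329 = 1·196 + 133; 196 = 1·133 + 63; 133 = 2·63 + 7; 63 = 9·7 + 0 → 7
7 divides 280, so a solution exists.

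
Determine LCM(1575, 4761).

833175

1575 = 3² · 5² · 7; 4761 = 3² · 23²
max exponents: 3² · 5² · 7 · 23² = 833175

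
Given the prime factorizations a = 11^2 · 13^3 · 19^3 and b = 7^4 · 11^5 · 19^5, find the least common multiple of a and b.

2103553914423814853

max exponent per prime: 7^4 · 11^5 · 13^3 · 19^5 = 2103553914423814853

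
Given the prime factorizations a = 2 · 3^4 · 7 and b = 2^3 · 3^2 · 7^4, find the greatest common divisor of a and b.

126

min exponent per shared prime: 2 · 3^2 · 7 = 126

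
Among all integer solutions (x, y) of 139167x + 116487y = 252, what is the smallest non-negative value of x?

gcd(139167, 116487) = 63 (Euclid: 139167 = 1·116487 + 22680; 116487 = 5·22680 + 3087; 22680 = 7·3087 + 1071; 3087 = 2·1071 + 945; 1071 = 1·945 + 126; 945 = 7·126 + 63; 126 = 2·63 + 0), and 63 | 252.
Extended Euclid: 139167·(-868) + 116487·(1037) = 63. Scale by 4: x₀ = -3472.
General solution x = x₀ + 1849t; reducing mod 1849 gives x = 226 (and y = -270).

226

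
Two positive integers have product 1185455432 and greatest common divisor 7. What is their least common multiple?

169350776

gcd·lcm = product, so lcm = 1185455432/7 = 169350776.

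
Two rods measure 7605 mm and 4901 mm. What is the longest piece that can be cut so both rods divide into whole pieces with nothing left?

Euclid: 7605 = 1·4901 + 2704; 4901 = 1·2704 + 2197; 2704 = 1·2197 + 507; 2197 = 4·507 + 169; 507 = 3·169 + 0. Last nonzero remainder: 169.

169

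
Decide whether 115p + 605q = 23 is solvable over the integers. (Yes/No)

No

By Bézout, 115p + 605q = 23 has integer solutions iff gcd(115, 605) | 23.
Euclid: 605 = 5·115 + 30; 115 = 3·30 + 25; 30 = 1·25 + 5; 25 = 5·5 + 0. gcd = 5; 23 mod 5 = 3. No.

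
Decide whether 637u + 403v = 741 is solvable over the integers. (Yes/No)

Yes

By Bézout, 637u + 403v = 741 has integer solutions iff gcd(637, 403) | 741.
Euclid: 637 = 1·403 + 234; 403 = 1·234 + 169; 234 = 1·169 + 65; 169 = 2·65 + 39; 65 = 1·39 + 26; 39 = 1·26 + 13; 26 = 2·13 + 0. gcd = 13; 741 mod 13 = 0. Yes.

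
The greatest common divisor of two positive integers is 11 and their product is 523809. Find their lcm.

47619

gcd·lcm = product, so lcm = 523809/11 = 47619.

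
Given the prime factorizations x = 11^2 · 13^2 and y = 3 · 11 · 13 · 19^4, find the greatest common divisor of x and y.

min exponent per shared prime: 11 · 13 = 143

143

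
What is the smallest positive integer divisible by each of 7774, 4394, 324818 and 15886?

7774 = 2 · 13² · 23; 4394 = 2 · 13³; 324818 = 2 · 13² · 31²; 15886 = 2 · 13² · 47
lcm takes max exponent of each prime: 2 · 13³ · 23 · 31² · 47 = 4564667354

4564667354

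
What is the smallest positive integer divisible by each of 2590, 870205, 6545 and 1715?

590052942710

lcm(2590, 870205) = 2590·870205/gcd = 2253830950/35 = 64395170
lcm(64395170, 6545) = 64395170·6545/gcd = 421466387650/35 = 12041896790
lcm(12041896790, 1715) = 12041896790·1715/gcd = 20651852994850/35 = 590052942710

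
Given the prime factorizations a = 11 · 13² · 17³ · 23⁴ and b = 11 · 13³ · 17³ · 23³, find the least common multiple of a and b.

max exponent per prime: 11 · 13³ · 17³ · 23⁴ = 33226213417111

33226213417111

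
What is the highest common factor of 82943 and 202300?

Euclid: 202300 = 2·82943 + 36414; 82943 = 2·36414 + 10115; 36414 = 3·10115 + 6069; 10115 = 1·6069 + 4046; 6069 = 1·4046 + 2023; 4046 = 2·2023 + 0. Last nonzero remainder: 2023.

2023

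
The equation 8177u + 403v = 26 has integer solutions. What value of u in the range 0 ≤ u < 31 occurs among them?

14

gcd(8177, 403) = 13 (Euclid: 8177 = 20·403 + 117; 403 = 3·117 + 52; 117 = 2·52 + 13; 52 = 4·13 + 0), and 13 | 26.
Extended Euclid: 8177·(7) + 403·(-142) = 13. Scale by 2: u₀ = 14.
General solution u = u₀ + 31t; reducing mod 31 gives u = 14 (and v = -284).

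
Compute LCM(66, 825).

1650

66 = 2 · 3 · 11; 825 = 3 · 5² · 11
max exponents: 2 · 3 · 5² · 11 = 1650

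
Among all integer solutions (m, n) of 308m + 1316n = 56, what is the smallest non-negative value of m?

Euclid: 1316 = 4·308 + 84; 308 = 3·84 + 56; 84 = 1·56 + 28; 56 = 2·28 + 0 → gcd = 28; 56 = 28·2.
Back-substitution yields 308·(-17) + 1316·(4) = 28, so one solution is m = -17·2 = -34, n = 4·2 = 8.
Solutions in m differ by 1316/28 = 47; the one in [0, 47) is -34 mod 47 = 13.

13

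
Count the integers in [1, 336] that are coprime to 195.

195 = 3·5·13. Inclusion–exclusion on these primes:
336 − ⌊336/3⌋ − ⌊336/5⌋ − ⌊336/13⌋ + ⌊336/15⌋ + ⌊336/39⌋ + ⌊336/65⌋ − ⌊336/195⌋ = 166

166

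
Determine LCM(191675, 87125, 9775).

22042625

191675 = 5² · 11 · 17 · 41; 87125 = 5³ · 17 · 41; 9775 = 5² · 17 · 23
lcm takes max exponent of each prime: 5³ · 11 · 17 · 23 · 41 = 22042625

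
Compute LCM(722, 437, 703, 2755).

722 = 2 · 19²; 437 = 19 · 23; 703 = 19 · 37; 2755 = 5 · 19 · 29
lcm takes max exponent of each prime: 2 · 5 · 19² · 23 · 29 · 37 = 89091190

89091190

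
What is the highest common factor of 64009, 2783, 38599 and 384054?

64009 = 11² · 23²; 2783 = 11² · 23; 38599 = 11³ · 29; 384054 = 2 · 3 · 11² · 23²
gcd takes min exponent of each prime: 11² = 121

121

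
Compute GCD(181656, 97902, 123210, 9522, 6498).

18

gcd(181656, 97902): 181656 = 1·97902 + 83754; 97902 = 1·83754 + 14148; 83754 = 5·14148 + 13014; 14148 = 1·13014 + 1134; 13014 = 11·1134 + 540; 1134 = 2·540 + 54; 540 = 10·54 + 0 → 54
gcd(54, 123210): 123210 = 2281·54 + 36; 54 = 1·36 + 18; 36 = 2·18 + 0 → 18
gcd(18, 9522): 9522 = 529·18 + 0 → 18
gcd(18, 6498): 6498 = 361·18 + 0 → 18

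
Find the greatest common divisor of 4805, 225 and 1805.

5

gcd(4805, 225): 4805 = 21·225 + 80; 225 = 2·80 + 65; 80 = 1·65 + 15; 65 = 4·15 + 5; 15 = 3·5 + 0 → 5
gcd(5, 1805): 1805 = 361·5 + 0 → 5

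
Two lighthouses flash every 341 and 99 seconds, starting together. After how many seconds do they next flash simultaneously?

341 = 11 · 31; 99 = 3² · 11
max exponents: 3² · 11 · 31 = 3069

3069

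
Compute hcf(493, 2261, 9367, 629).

17

493 = 17 · 29; 2261 = 7 · 17 · 19; 9367 = 17 · 19 · 29; 629 = 17 · 37
gcd takes min exponent of each prime: 17 = 17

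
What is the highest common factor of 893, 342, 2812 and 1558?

gcd(893, 342): 893 = 2·342 + 209; 342 = 1·209 + 133; 209 = 1·133 + 76; 133 = 1·76 + 57; 76 = 1·57 + 19; 57 = 3·19 + 0 → 19
gcd(19, 2812): 2812 = 148·19 + 0 → 19
gcd(19, 1558): 1558 = 82·19 + 0 → 19

19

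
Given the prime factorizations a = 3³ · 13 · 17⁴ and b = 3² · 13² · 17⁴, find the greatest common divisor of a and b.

9771957

min exponent per shared prime: 3² · 13 · 17⁴ = 9771957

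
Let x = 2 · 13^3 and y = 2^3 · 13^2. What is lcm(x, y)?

17576

max exponent per prime: 2^3 · 13^3 = 17576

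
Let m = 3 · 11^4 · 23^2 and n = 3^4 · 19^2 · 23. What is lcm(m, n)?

226474147449

max exponent per prime: 3^4 · 11^4 · 19^2 · 23^2 = 226474147449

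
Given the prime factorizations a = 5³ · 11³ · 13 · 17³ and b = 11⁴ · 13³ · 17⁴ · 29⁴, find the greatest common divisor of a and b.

min exponent per shared prime: 11³ · 13 · 17³ = 85009639

85009639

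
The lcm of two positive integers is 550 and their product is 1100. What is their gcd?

2

From gcd × lcm = mn: gcd = 1100 / 550 = 2.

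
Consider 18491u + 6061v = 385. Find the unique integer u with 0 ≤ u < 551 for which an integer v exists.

gcd(18491, 6061) = 11 (Euclid: 18491 = 3·6061 + 308; 6061 = 19·308 + 209; 308 = 1·209 + 99; 209 = 2·99 + 11; 99 = 9·11 + 0), and 11 | 385.
Extended Euclid: 18491·(-59) + 6061·(180) = 11. Scale by 35: u₀ = -2065.
General solution u = u₀ + 551t; reducing mod 551 gives u = 139 (and v = -424).

139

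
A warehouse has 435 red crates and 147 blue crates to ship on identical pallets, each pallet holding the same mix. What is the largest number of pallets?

Euclid: 435 = 2·147 + 141; 147 = 1·141 + 6; 141 = 23·6 + 3; 6 = 2·3 + 0. Last nonzero remainder: 3.

3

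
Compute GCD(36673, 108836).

1183

Euclid: 108836 = 2·36673 + 35490; 36673 = 1·35490 + 1183; 35490 = 30·1183 + 0. Last nonzero remainder: 1183.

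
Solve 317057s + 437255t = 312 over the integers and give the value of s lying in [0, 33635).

17636

gcd(317057, 437255) = 13 (Euclid: 437255 = 1·317057 + 120198; 317057 = 2·120198 + 76661; 120198 = 1·76661 + 43537; 76661 = 1·43537 + 33124; 43537 = 1·33124 + 10413; 33124 = 3·10413 + 1885; 10413 = 5·1885 + 988; 1885 = 1·988 + 897; 988 = 1·897 + 91; 897 = 9·91 + 78; 91 = 1·78 + 13; 78 = 6·13 + 0), and 13 | 312.
Extended Euclid: 317057·(-4871) + 437255·(3532) = 13. Scale by 24: s₀ = -116904.
General solution s = s₀ + 33635k; reducing mod 33635 gives s = 17636 (and t = -12788).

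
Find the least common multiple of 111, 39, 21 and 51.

lcm(111, 39) = 111·39/gcd = 4329/3 = 1443
lcm(1443, 21) = 1443·21/gcd = 30303/3 = 10101
lcm(10101, 51) = 10101·51/gcd = 515151/3 = 171717

171717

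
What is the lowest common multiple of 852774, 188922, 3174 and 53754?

852774 = 2 · 3 · 13² · 29²; 188922 = 2 · 3 · 23 · 37²; 3174 = 2 · 3 · 23²; 53754 = 2 · 3 · 17² · 31
lcm takes max exponent of each prime: 2 · 3 · 13² · 17² · 23² · 29² · 31 · 37² = 5532897281039466

5532897281039466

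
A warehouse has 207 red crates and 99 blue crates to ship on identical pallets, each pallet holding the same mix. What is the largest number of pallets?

207 = 3² · 23
99 = 3² · 11
Common: 3² = 9

9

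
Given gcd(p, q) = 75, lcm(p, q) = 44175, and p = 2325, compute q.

1425

Using pq = gcd(p,q)·lcm(p,q) = 75·44175 = 3313125, we get q = 3313125/2325 = 1425.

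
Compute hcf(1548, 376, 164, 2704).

gcd(1548, 376): 1548 = 4·376 + 44; 376 = 8·44 + 24; 44 = 1·24 + 20; 24 = 1·20 + 4; 20 = 5·4 + 0 → 4
gcd(4, 164): 164 = 41·4 + 0 → 4
gcd(4, 2704): 2704 = 676·4 + 0 → 4

4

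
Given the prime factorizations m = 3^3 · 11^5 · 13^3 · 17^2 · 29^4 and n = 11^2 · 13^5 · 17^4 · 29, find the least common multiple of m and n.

95374358223311722701861

max exponent per prime: 3^3 · 11^5 · 13^5 · 17^4 · 29^4 = 95374358223311722701861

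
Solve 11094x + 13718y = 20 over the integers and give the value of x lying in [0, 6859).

826

Euclid: 13718 = 1·11094 + 2624; 11094 = 4·2624 + 598; 2624 = 4·598 + 232; 598 = 2·232 + 134; 232 = 1·134 + 98; 134 = 1·98 + 36; 98 = 2·36 + 26; 36 = 1·26 + 10; 26 = 2·10 + 6; 10 = 1·6 + 4; 6 = 1·4 + 2; 4 = 2·2 + 0 → gcd = 2; 20 = 2·10.
Back-substitution yields 11094·(-2661) + 13718·(2152) = 2, so one solution is x = -2661·10 = -26610, y = 2152·10 = 21520.
Solutions in x differ by 13718/2 = 6859; the one in [0, 6859) is -26610 mod 6859 = 826.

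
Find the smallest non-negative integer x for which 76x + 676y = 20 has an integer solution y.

107

Reduce mod 676: 76x ≡ 20 (mod 676). With g = gcd(76, 676) = 4 dividing 20, divide through: 19x ≡ 5 (mod 169).
Since gcd(19, 169) = 1, x ≡ 5·(19)⁻¹ ≡ 107 (mod 169). Smallest non-negative: 107.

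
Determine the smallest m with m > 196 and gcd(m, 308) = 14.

Multiples of 14 above 196: 14·15, 14·16, … . Need the cofactor coprime to 308/14 = 22.
Checking s = 15, 16, … the first with gcd(s, 22) = 1 is s = 15, giving 210.

210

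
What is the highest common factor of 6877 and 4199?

6877 = 13 · 23²
4199 = 13 · 17 · 19
Common: 13 = 13

13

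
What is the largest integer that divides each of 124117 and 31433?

Euclid: 124117 = 3·31433 + 29818; 31433 = 1·29818 + 1615; 29818 = 18·1615 + 748; 1615 = 2·748 + 119; 748 = 6·119 + 34; 119 = 3·34 + 17; 34 = 2·17 + 0. Last nonzero remainder: 17.

17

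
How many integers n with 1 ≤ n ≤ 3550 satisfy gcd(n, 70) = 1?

Prime factors of 70: 2, 5, 7. Count integers ≤ 3550 divisible by none of them.
By inclusion–exclusion: 3550 − ⌊3550/2⌋ − ⌊3550/5⌋ − ⌊3550/7⌋ + ⌊3550/10⌋ + ⌊3550/14⌋ + ⌊3550/35⌋ − ⌊3550/70⌋ = 1217.

1217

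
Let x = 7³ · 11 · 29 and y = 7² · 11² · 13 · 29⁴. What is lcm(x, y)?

max exponent per prime: 7³ · 11² · 13 · 29⁴ = 381605683459

381605683459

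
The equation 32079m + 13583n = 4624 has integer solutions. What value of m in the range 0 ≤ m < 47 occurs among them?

Reduce mod 13583: 32079m ≡ 4624 (mod 13583). With g = gcd(32079, 13583) = 289 dividing 4624, divide through: 111m ≡ 16 (mod 47).
Since gcd(111, 47) = 1, m ≡ 16·(111)⁻¹ ≡ 12 (mod 47). Smallest non-negative: 12.

12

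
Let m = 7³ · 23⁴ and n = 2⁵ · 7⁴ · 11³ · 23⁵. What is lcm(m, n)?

658202267255456

max exponent per prime: 2⁵ · 7⁴ · 11³ · 23⁵ = 658202267255456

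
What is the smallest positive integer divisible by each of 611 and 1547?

72709

gcd first: 1547 = 2·611 + 325; 611 = 1·325 + 286; 325 = 1·286 + 39; 286 = 7·39 + 13; 39 = 3·13 + 0 → gcd = 13
lcm = 611·1547/gcd = 945217/13 = 72709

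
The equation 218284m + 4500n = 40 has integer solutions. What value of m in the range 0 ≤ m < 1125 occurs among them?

Euclid: 218284 = 48·4500 + 2284; 4500 = 1·2284 + 2216; 2284 = 1·2216 + 68; 2216 = 32·68 + 40; 68 = 1·40 + 28; 40 = 1·28 + 12; 28 = 2·12 + 4; 12 = 3·4 + 0 → gcd = 4; 40 = 4·10.
Back-substitution yields 218284·(331) + 4500·(-16056) = 4, so one solution is m = 331·10 = 3310, n = -16056·10 = -160560.
Solutions in m differ by 4500/4 = 1125; the one in [0, 1125) is 3310 mod 1125 = 1060.

1060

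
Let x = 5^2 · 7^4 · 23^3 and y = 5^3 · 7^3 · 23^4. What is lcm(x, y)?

83987280125

max exponent per prime: 5^3 · 7^4 · 23^4 = 83987280125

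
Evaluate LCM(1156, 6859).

gcd first: 6859 = 5·1156 + 1079; 1156 = 1·1079 + 77; 1079 = 14·77 + 1; 77 = 77·1 + 0 → gcd = 1
lcm = 1156·6859/gcd = 7929004/1 = 7929004

7929004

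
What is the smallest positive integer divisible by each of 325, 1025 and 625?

325 = 5² · 13; 1025 = 5² · 41; 625 = 5⁴
lcm takes max exponent of each prime: 5⁴ · 13 · 41 = 333125

333125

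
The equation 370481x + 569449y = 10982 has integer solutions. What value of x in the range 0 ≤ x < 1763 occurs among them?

704

Reduce mod 569449: 370481x ≡ 10982 (mod 569449). With g = gcd(370481, 569449) = 323 dividing 10982, divide through: 1147x ≡ 34 (mod 1763).
Since gcd(1147, 1763) = 1, x ≡ 34·(1147)⁻¹ ≡ 704 (mod 1763). Smallest non-negative: 704.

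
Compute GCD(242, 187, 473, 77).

11

242 = 2 · 11²; 187 = 11 · 17; 473 = 11 · 43; 77 = 7 · 11
gcd takes min exponent of each prime: 11 = 11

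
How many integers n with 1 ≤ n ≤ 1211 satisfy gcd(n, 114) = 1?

383

114 = 2·3·19. Inclusion–exclusion on these primes:
1211 − ⌊1211/2⌋ − ⌊1211/3⌋ − ⌊1211/19⌋ + ⌊1211/6⌋ + ⌊1211/38⌋ + ⌊1211/57⌋ − ⌊1211/114⌋ = 383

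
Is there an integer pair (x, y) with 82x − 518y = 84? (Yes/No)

By Bézout, 82x − 518y = 84 has integer solutions iff gcd(82, 518) | 84.
Euclid: 518 = 6·82 + 26; 82 = 3·26 + 4; 26 = 6·4 + 2; 4 = 2·2 + 0. gcd = 2; 84 mod 2 = 0. Yes.

Yes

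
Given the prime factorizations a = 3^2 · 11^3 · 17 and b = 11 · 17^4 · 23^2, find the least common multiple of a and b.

529263473211

max exponent per prime: 3^2 · 11^3 · 17^4 · 23^2 = 529263473211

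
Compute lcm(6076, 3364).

6076 = 2² · 7² · 31; 3364 = 2² · 29²
max exponents: 2² · 7² · 29² · 31 = 5109916

5109916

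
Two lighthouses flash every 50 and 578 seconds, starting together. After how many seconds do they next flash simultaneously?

14450

gcd first: 578 = 11·50 + 28; 50 = 1·28 + 22; 28 = 1·22 + 6; 22 = 3·6 + 4; 6 = 1·4 + 2; 4 = 2·2 + 0 → gcd = 2
lcm = 50·578/gcd = 28900/2 = 14450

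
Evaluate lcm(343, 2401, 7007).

343343

343 = 7³; 2401 = 7⁴; 7007 = 7² · 11 · 13
lcm takes max exponent of each prime: 7⁴ · 11 · 13 = 343343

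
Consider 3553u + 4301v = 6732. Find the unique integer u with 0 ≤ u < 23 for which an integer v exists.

Reduce mod 4301: 3553u ≡ 6732 (mod 4301). With g = gcd(3553, 4301) = 187 dividing 6732, divide through: 19u ≡ 36 (mod 23).
Since gcd(19, 23) = 1, u ≡ 36·(19)⁻¹ ≡ 14 (mod 23). Smallest non-negative: 14.

14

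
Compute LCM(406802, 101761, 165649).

lcm(406802, 101761) = 406802·101761/gcd = 41396578322/121 = 342120482
lcm(342120482, 165649) = 342120482·165649/gcd = 56671915722818/121 = 468362939858

468362939858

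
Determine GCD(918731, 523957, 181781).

gcd(918731, 523957): 918731 = 1·523957 + 394774; 523957 = 1·394774 + 129183; 394774 = 3·129183 + 7225; 129183 = 17·7225 + 6358; 7225 = 1·6358 + 867; 6358 = 7·867 + 289; 867 = 3·289 + 0 → 289
gcd(289, 181781): 181781 = 629·289 + 0 → 289

289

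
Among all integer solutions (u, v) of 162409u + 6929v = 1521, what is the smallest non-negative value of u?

21

Reduce mod 6929: 162409u ≡ 1521 (mod 6929). With g = gcd(162409, 6929) = 169 dividing 1521, divide through: 961u ≡ 9 (mod 41).
Since gcd(961, 41) = 1, u ≡ 9·(961)⁻¹ ≡ 21 (mod 41). Smallest non-negative: 21.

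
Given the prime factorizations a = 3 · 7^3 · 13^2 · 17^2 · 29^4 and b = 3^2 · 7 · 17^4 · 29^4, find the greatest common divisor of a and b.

min exponent per shared prime: 3 · 7 · 17^2 · 29^4 = 4292488389

4292488389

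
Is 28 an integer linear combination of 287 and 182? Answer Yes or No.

By Bézout, 287x − 182y = 28 has integer solutions iff gcd(287, 182) | 28.
Euclid: 287 = 1·182 + 105; 182 = 1·105 + 77; 105 = 1·77 + 28; 77 = 2·28 + 21; 28 = 1·21 + 7; 21 = 3·7 + 0. gcd = 7; 28 mod 7 = 0. Yes.

Yes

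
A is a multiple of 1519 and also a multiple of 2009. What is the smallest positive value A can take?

1519 = 7² · 31; 2009 = 7² · 41
max exponents: 7² · 31 · 41 = 62279

62279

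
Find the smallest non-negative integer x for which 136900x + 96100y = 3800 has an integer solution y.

Reduce mod 96100: 136900x ≡ 3800 (mod 96100). With g = gcd(136900, 96100) = 100 dividing 3800, divide through: 1369x ≡ 38 (mod 961).
Since gcd(1369, 961) = 1, x ≡ 38·(1369)⁻¹ ≡ 702 (mod 961). Smallest non-negative: 702.

702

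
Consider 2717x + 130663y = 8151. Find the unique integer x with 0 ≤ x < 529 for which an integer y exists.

3

gcd(2717, 130663) = 247 (Euclid: 130663 = 48·2717 + 247; 2717 = 11·247 + 0), and 247 | 8151.
Extended Euclid: 2717·(-48) + 130663·(1) = 247. Scale by 33: x₀ = -1584.
General solution x = x₀ + 529t; reducing mod 529 gives x = 3 (and y = 0).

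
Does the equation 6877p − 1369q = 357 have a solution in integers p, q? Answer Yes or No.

gcd(6877, 1369): 6877 = 5·1369 + 32; 1369 = 42·32 + 25; 32 = 1·25 + 7; 25 = 3·7 + 4; 7 = 1·4 + 3; 4 = 1·3 + 1; 3 = 3·1 + 0 → 1
1 divides 357, so a solution exists.

Yes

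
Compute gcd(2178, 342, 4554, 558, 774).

2178 = 2 · 3² · 11²; 342 = 2 · 3² · 19; 4554 = 2 · 3² · 11 · 23; 558 = 2 · 3² · 31; 774 = 2 · 3² · 43
gcd takes min exponent of each prime: 2 · 3² = 18

18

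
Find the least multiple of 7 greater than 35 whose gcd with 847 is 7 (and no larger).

Multiples of 7 above 35: 7·6, 7·7, … . Need the cofactor coprime to 847/7 = 121.
Checking s = 6, 7, … the first with gcd(s, 121) = 1 is s = 6, giving 42.

42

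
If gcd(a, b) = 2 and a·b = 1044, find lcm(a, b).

522

gcd·lcm = product, so lcm = 1044/2 = 522.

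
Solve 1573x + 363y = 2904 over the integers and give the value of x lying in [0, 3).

Reduce mod 363: 1573x ≡ 2904 (mod 363). With g = gcd(1573, 363) = 121 dividing 2904, divide through: 13x ≡ 24 (mod 3).
Since gcd(13, 3) = 1, x ≡ 24·(13)⁻¹ ≡ 0 (mod 3). Smallest non-negative: 0.

0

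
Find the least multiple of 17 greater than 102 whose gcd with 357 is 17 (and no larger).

136

357 = 17·21. Any m with gcd(m, 357) = 17 is a multiple of 17, say 17s, with s coprime to 21.
Need s > 102/17, so s ≥ 7. First s ≥ 7 with gcd(s, 21) = 1 is s = 8. Thus m = 17·8 = 136.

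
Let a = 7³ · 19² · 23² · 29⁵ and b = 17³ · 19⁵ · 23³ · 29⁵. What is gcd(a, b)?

min exponent per shared prime: 19² · 23² · 29⁵ = 3916993613381

3916993613381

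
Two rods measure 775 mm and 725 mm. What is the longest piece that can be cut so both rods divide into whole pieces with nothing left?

Euclid: 775 = 1·725 + 50; 725 = 14·50 + 25; 50 = 2·25 + 0. Last nonzero remainder: 25.

25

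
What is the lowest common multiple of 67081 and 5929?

gcd first: 67081 = 11·5929 + 1862; 5929 = 3·1862 + 343; 1862 = 5·343 + 147; 343 = 2·147 + 49; 147 = 3·49 + 0 → gcd = 49
lcm = 67081·5929/gcd = 397723249/49 = 8116801

8116801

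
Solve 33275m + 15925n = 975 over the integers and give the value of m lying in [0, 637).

Reduce mod 15925: 33275m ≡ 975 (mod 15925). With g = gcd(33275, 15925) = 25 dividing 975, divide through: 1331m ≡ 39 (mod 637).
Since gcd(1331, 637) = 1, m ≡ 39·(1331)⁻¹ ≡ 403 (mod 637). Smallest non-negative: 403.

403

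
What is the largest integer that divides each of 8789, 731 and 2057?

17

gcd(8789, 731): 8789 = 12·731 + 17; 731 = 43·17 + 0 → 17
gcd(17, 2057): 2057 = 121·17 + 0 → 17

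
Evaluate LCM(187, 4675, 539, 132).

2748900

lcm(187, 4675) = 187·4675/gcd = 874225/187 = 4675
lcm(4675, 539) = 4675·539/gcd = 2519825/11 = 229075
lcm(229075, 132) = 229075·132/gcd = 30237900/11 = 2748900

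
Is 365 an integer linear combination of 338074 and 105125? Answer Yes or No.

By Bézout, 338074p − 105125q = 365 has integer solutions iff gcd(338074, 105125) | 365.
Euclid: 338074 = 3·105125 + 22699; 105125 = 4·22699 + 14329; 22699 = 1·14329 + 8370; 14329 = 1·8370 + 5959; 8370 = 1·5959 + 2411; 5959 = 2·2411 + 1137; 2411 = 2·1137 + 137; 1137 = 8·137 + 41; 137 = 3·41 + 14; 41 = 2·14 + 13; 14 = 1·13 + 1; 13 = 13·1 + 0. gcd = 1; 365 mod 1 = 0. Yes.

Yes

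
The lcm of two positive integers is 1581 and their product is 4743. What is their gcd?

3

gcd·lcm = product, so gcd = 4743/1581 = 3.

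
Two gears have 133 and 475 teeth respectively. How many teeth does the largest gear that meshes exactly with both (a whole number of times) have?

19

Euclid: 475 = 3·133 + 76; 133 = 1·76 + 57; 76 = 1·57 + 19; 57 = 3·19 + 0. Last nonzero remainder: 19.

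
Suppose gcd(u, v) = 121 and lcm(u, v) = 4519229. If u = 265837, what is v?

u·v = gcd·lcm = 121·4519229 = 546826709, so v = 546826709/265837 = 2057.

2057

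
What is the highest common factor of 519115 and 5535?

519115 = 5 · 47³
5535 = 3³ · 5 · 41
Common: 5 = 5

5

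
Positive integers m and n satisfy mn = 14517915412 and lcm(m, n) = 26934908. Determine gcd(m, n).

539

From gcd × lcm = mn: gcd = 14517915412 / 26934908 = 539.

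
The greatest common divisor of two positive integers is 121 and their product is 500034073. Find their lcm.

For any two positive integers, gcd × lcm equals their product. Hence lcm = 500034073 / 121 = 4132513.

4132513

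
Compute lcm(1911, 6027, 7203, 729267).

1911 = 3 · 7² · 13; 6027 = 3 · 7² · 41; 7203 = 3 · 7⁴; 729267 = 3 · 7² · 11² · 41
lcm takes max exponent of each prime: 3 · 7⁴ · 11² · 13 · 41 = 464543079

464543079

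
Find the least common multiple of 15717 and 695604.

21563724

15717 = 3 · 13² · 31; 695604 = 2² · 3 · 7³ · 13²
max exponents: 2² · 3 · 7³ · 13² · 31 = 21563724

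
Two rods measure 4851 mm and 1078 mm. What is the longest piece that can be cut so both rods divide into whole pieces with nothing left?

4851 = 3² · 7² · 11
1078 = 2 · 7² · 11
Common: 7² · 11 = 539

539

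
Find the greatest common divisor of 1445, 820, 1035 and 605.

gcd(1445, 820): 1445 = 1·820 + 625; 820 = 1·625 + 195; 625 = 3·195 + 40; 195 = 4·40 + 35; 40 = 1·35 + 5; 35 = 7·5 + 0 → 5
gcd(5, 1035): 1035 = 207·5 + 0 → 5
gcd(5, 605): 605 = 121·5 + 0 → 5

5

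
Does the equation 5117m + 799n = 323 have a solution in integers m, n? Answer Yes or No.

By Bézout, 5117m + 799n = 323 has integer solutions iff gcd(5117, 799) | 323.
Euclid: 5117 = 6·799 + 323; 799 = 2·323 + 153; 323 = 2·153 + 17; 153 = 9·17 + 0. gcd = 17; 323 mod 17 = 0. Yes.

Yes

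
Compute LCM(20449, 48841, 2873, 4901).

lcm(20449, 48841) = 20449·48841/gcd = 998749609/169 = 5909761
lcm(5909761, 2873) = 5909761·2873/gcd = 16978743353/2873 = 5909761
lcm(5909761, 4901) = 5909761·4901/gcd = 28963738661/169 = 171383069

171383069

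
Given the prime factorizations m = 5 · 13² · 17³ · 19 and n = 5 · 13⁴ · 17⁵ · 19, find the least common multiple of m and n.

3852490898815

max exponent per prime: 5 · 13⁴ · 17⁵ · 19 = 3852490898815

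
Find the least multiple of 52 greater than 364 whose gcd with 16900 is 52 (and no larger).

16900 = 52·325. Any k with gcd(k, 16900) = 52 is a multiple of 52, say 52s, with s coprime to 325.
Need s > 364/52, so s ≥ 8. First s ≥ 8 with gcd(s, 325) = 1 is s = 8. Thus k = 52·8 = 416.

416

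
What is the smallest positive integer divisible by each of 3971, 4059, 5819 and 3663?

3971 = 11 · 19²; 4059 = 3² · 11 · 41; 5819 = 11 · 23²; 3663 = 3² · 11 · 37
lcm takes max exponent of each prime: 3² · 11 · 19² · 23² · 37 · 41 = 28680297327

28680297327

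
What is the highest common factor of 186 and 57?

Euclid: 186 = 3·57 + 15; 57 = 3·15 + 12; 15 = 1·12 + 3; 12 = 4·3 + 0. Last nonzero remainder: 3.

3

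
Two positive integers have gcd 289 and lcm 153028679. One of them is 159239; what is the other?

Using pq = gcd(p,q)·lcm(p,q) = 289·153028679 = 44225288231, we get q = 44225288231/159239 = 277729.

277729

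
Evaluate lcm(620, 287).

177940

gcd first: 620 = 2·287 + 46; 287 = 6·46 + 11; 46 = 4·11 + 2; 11 = 5·2 + 1; 2 = 2·1 + 0 → gcd = 1
lcm = 620·287/gcd = 177940/1 = 177940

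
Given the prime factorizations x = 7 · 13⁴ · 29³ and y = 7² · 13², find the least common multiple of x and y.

max exponent per prime: 7² · 13⁴ · 29³ = 34132137221

34132137221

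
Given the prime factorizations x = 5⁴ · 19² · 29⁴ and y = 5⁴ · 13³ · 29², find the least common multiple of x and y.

350597865548125

max exponent per prime: 5⁴ · 13³ · 19² · 29⁴ = 350597865548125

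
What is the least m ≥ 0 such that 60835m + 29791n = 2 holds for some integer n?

Reduce mod 29791: 60835m ≡ 2 (mod 29791). With g = gcd(60835, 29791) = 1 dividing 2, divide through: 60835m ≡ 2 (mod 29791).
Since gcd(60835, 29791) = 1, m ≡ 2·(60835)⁻¹ ≡ 16857 (mod 29791). Smallest non-negative: 16857.

16857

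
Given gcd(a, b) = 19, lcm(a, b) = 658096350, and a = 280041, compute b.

44650

a·b = gcd·lcm = 19·658096350 = 12503830650, so b = 12503830650/280041 = 44650.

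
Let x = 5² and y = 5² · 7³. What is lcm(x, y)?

max exponent per prime: 5² · 7³ = 8575

8575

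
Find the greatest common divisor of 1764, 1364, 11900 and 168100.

4

gcd(1764, 1364): 1764 = 1·1364 + 400; 1364 = 3·400 + 164; 400 = 2·164 + 72; 164 = 2·72 + 20; 72 = 3·20 + 12; 20 = 1·12 + 8; 12 = 1·8 + 4; 8 = 2·4 + 0 → 4
gcd(4, 11900): 11900 = 2975·4 + 0 → 4
gcd(4, 168100): 168100 = 42025·4 + 0 → 4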